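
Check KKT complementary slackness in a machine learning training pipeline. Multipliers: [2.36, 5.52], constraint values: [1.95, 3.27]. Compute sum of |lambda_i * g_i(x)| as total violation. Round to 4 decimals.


KKT complementary slackness check:
lambda_1 * g_1 = 2.36 * 1.95 = 4.602
lambda_2 * g_2 = 5.52 * 3.27 = 18.0504
Total violation = 4.602 + 18.0504 = 22.6524


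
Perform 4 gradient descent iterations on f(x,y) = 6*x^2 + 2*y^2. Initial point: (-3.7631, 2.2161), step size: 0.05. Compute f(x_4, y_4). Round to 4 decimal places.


Gradient descent on f(x,y) = 6*x^2 + 2*y^2.
Starting point: (-3.7631, 2.2161), alpha = 0.05
Step 1: grad_x = 2*6*-3.7631 = -45.1572, grad_y = 2*2*2.2161 = 8.8644
  x_1 = -3.7631 - 0.05*-45.1572 = -1.5052
  y_1 = 2.2161 - 0.05*8.8644 = 1.7729
Step 2: grad_x = 2*6*-1.5052 = -18.0629, grad_y = 2*2*1.7729 = 7.0915
  x_2 = -1.5052 - 0.05*-18.0629 = -0.6021
  y_2 = 1.7729 - 0.05*7.0915 = 1.4183
Step 3: grad_x = 2*6*-0.6021 = -7.2252, grad_y = 2*2*1.4183 = 5.6732
  x_3 = -0.6021 - 0.05*-7.2252 = -0.2408
  y_3 = 1.4183 - 0.05*5.6732 = 1.1346
Step 4: grad_x = 2*6*-0.2408 = -2.8901, grad_y = 2*2*1.1346 = 4.5386
  x_4 = -0.2408 - 0.05*-2.8901 = -0.0963
  y_4 = 1.1346 - 0.05*4.5386 = 0.9077
f(-0.0963, 0.9077) = 6*(-0.0963)^2 + 2*0.9077^2 = 1.7036


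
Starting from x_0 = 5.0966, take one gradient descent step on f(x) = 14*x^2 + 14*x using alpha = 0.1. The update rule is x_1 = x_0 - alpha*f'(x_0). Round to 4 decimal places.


We compute the gradient at x_0 and apply the update.
f'(x) = 28*x + 14
f'(5.0966) = 28*5.0966 + 14 = 156.7048
x_1 = 5.0966 - 0.1*156.7048 = -10.5739


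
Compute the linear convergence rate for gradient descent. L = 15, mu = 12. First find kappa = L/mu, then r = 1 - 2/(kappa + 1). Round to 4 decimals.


Step 1: Compute the condition number.
kappa = L/mu = 15/12 = 1.25
Step 2: Compute the convergence rate.
r = 1 - 2/(kappa + 1) = 1 - 2*mu/(L + mu) = (L - mu)/(L + mu) = 3/27 = 0.1111


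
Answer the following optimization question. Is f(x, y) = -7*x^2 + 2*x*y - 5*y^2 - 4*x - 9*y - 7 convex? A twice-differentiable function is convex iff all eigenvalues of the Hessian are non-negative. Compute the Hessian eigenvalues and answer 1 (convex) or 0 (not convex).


The Hessian of f(x,y) = -7*x^2 + 2*x*y - 5*y^2 - 4*x - 9*y - 7 is:
H = [[-14, 2], [2, -10]]
Trace = -14 - 10 = -24
Determinant = -14*-10 - (2)^2 = 136
Discriminant = (-24)^2 - 4*136 = 32.0
Eigenvalues: lambda_1 = -14.8284, lambda_2 = -9.1716
The function is not convex.

0


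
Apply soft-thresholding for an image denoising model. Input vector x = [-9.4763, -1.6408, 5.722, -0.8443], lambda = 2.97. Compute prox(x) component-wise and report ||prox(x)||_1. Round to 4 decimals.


Soft-thresholding with lambda = 2.97:
prox(-9.4763) = sign(-9.4763)*max(|-9.4763| - 2.97, 0) = -6.5063
prox(-1.6408) = sign(-1.6408)*max(|-1.6408| - 2.97, 0) = 0.0
prox(5.722) = sign(5.722)*max(|5.722| - 2.97, 0) = 2.752
prox(-0.8443) = sign(-0.8443)*max(|-0.8443| - 2.97, 0) = 0.0
prox(x) = [-6.5063, 0.0, 2.752, 0.0]
||prox(x)||_1 = 6.5063 + 0.0 + 2.752 + 0.0 = 9.2583


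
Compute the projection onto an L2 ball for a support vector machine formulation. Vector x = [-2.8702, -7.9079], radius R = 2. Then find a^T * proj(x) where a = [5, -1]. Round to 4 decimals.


Step 1: Compute ||x|| (intermediates to 6 decimals).
||x|| = sqrt((-2.8702)^2 + (-7.9079)^2) = 8.412665
Step 2: Project.
Since ||x|| > R, scale = R/||x|| = 2/8.412665 = 0.237737, proj(x) = scale * x
proj(x) = [-0.682353, -1.88]
Step 3: Dot product.
a^T * proj(x) = 5*(-0.682353) - 1*(-1.88) = -1.5318


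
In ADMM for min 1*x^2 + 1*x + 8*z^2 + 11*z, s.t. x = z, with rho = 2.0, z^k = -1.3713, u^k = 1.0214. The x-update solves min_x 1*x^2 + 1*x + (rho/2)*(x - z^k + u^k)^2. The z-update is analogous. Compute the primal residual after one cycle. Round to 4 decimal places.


ADMM iteration with rho = 2.0, z^k = -1.3713, u^k = 1.0214
Step 1: x-update.
Minimize 1*x^2 + 1*x + (2.0/2)*(x + 1.3713 + 1.0214)^2
FOC: (2*1 + 2.0)*x = -1 + 2.0*(-1.3713 - 1.0214)
x^{k+1} = -1.4464
Step 2: z-update.
Minimize 8*z^2 + 11*z + (2.0/2)*(-1.4464 - z + 1.0214)^2
FOC: (2*8 + 2.0)*z = -11 + 2.0*(-1.4464 + 1.0214)
z^{k+1} = -0.6583
Step 3: u-update.
u^{k+1} = 1.0214 - 1.4464 + 0.6583 = 0.2334
Step 4: Primal residual = |-1.4464 + 0.6583| = 0.788


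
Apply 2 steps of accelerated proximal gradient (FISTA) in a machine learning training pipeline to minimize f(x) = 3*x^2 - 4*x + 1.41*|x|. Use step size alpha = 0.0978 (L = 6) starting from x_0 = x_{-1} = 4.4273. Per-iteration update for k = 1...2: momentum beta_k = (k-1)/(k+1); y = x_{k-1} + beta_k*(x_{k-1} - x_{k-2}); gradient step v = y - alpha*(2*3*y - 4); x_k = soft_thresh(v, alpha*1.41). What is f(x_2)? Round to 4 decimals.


FISTA on f(x) = 3*x^2 - 4*x + 1.41*|x|
L = 6, alpha = 0.0978
Iteration 1: beta = 0.0, y = 4.4273 + 0.0*(4.4273 - 4.4273) = 4.4273
  grad(y) = 22.5638, v = y - alpha*grad = 2.2206
  prox(v) = soft_thresh(2.2206, 0.1379) = 2.0827
Iteration 2: beta = 0.3333, y = 2.0827 + 0.3333*(2.0827 - 4.4273) = 1.3011
  grad(y) = 3.8067, v = y - alpha*grad = 0.9288
  prox(v) = soft_thresh(0.9288, 0.1379) = 0.7909
f(x_2) = 3*0.7909^2 - 4*0.7909 + 1.41*|0.7909| = -0.1718


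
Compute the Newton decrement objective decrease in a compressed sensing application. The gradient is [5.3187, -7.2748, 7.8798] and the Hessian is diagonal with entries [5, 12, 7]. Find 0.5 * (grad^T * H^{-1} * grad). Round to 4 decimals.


Step 1: H is diagonal, so H^(-1) * g = [1.0637, -0.6062, 1.1257].
Step 2: g^T H^(-1) g = sum_i g_i^2 / H_ii
  = (5.3187)^2/5 + (-7.2748)^2/12 + (7.8798)^2/7
  = 5.6577 + 4.4102 + 8.8702 = 18.9381
Step 3: Objective decrease = 0.5 * g^T H^(-1) g = 9.4691


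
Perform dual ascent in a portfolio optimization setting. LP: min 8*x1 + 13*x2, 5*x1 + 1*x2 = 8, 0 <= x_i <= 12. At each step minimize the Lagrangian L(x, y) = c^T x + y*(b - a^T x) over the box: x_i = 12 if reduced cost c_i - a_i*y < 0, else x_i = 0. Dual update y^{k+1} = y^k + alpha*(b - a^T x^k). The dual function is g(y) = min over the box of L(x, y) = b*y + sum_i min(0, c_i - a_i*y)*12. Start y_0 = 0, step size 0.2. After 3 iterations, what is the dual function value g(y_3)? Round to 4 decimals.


Dual ascent for LP: min 8*x1 + 13*x2, 5*x1 + 1*x2 = 8, 0 <= x_i <= 12
Step 1: y^k = 0.0, reduced costs: (8.0, 13.0)
  x^k = (0.0, 0.0), subgradient = b - a^T x = 8.0
  y^{k+1} = 0.0 + 0.2*8.0 = 1.6
Step 2: y^k = 1.6, reduced costs: (0.0, 11.4)
  x^k = (0.0, 0.0), subgradient = b - a^T x = 8.0
  y^{k+1} = 1.6 + 0.2*8.0 = 3.2
Step 3: y^k = 3.2, reduced costs: (-8.0, 9.8)
  x^k = (12.0, 0.0), subgradient = b - a^T x = -52.0
  y^{k+1} = 3.2 + 0.2*-52.0 = -7.2
Dual objective at y_3 = -7.2: reduced costs (44.0, 20.2), box minimizer x = (0.0, 0.0)
g(y_3) = b*y + (c1 - a1*y)*x1 + (c2 - a2*y)*x2 = 8*(-7.2) + 44.0*0.0 + 20.2*0.0 = -57.6 + 0.0 + 0.0 = -57.6


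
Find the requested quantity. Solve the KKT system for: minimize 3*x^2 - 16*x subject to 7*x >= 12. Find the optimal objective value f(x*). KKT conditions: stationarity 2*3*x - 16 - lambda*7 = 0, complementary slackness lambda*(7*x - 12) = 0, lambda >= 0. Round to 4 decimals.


Step 1: Try lambda = 0 (constraint inactive).
Stationarity: 2*3*x - 16 = 0
x* = 16/(2*3) = 8/3 = 2.6667 (rounded; the exact value 8/3 is used below)
Check constraint: 7*2.6667 = 18.6669 >= 12 -- satisfied.
Step 2: Compute optimal value.
f(x*) = 3*(8/3)^2 - 16*(8/3) = -21.3333


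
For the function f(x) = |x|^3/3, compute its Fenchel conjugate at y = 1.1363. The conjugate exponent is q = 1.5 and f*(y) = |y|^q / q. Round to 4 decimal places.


The conjugate exponent q satisfies 1/p + 1/q = 1.
p = 3, so q = 3/(3 - 1) = 1.5
|y|^q = 1.1363^1.5 = 1.2113
f*(1.1363) = 1.2113 / 1.5 = 0.8075


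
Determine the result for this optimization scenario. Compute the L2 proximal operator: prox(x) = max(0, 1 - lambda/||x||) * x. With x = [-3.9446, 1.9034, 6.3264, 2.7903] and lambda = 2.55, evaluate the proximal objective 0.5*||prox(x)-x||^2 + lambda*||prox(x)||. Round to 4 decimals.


Step 1: Compute ||x||.
||x|| = 8.1849
Step 2: Compute scaling factor.
scale = max(0, 1 - 2.55/8.1849) = 0.6884
Step 3: prox(x) = [-2.7157, 1.3104, 4.3554, 1.921]
||prox(x)|| = 5.6349
Step 4: Proximal objective.
0.5*||prox-x||^2 = 3.2513
lambda*||prox|| = 14.369
Total = 17.6201


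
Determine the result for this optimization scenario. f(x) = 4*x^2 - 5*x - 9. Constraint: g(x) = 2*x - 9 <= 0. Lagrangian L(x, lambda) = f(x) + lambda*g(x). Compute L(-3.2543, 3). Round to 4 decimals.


Step 1: Evaluate f(x).
f(-3.2543) = 4*(-3.2543)^2 - 5*(-3.2543) - 9 = 49.6334
Step 2: Evaluate g(x).
g(-3.2543) = 2*-3.2543 - 9 = -15.5086
Step 3: Compute Lagrangian.
L = 49.6334 + 3*-15.5086 = 3.1076


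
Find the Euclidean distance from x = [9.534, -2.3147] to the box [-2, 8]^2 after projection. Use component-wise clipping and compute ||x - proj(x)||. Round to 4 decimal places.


Project each component onto [-2, 8].
clip(9.534) = 8.0, clip(-2.3147) = -2.0
Projection = [8.0, -2.0]
Squared diffs: [2.3532, 0.099]
Distance = sqrt(2.4522) = 1.5659


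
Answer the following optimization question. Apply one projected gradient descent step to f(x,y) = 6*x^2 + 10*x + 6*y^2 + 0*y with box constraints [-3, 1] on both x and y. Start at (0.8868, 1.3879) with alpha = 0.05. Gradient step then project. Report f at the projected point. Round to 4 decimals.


Step 1: Compute gradient at (0.8868, 1.3879).
grad_x = 2*6*0.8868 + 10 = 20.6416
grad_y = 2*6*1.3879 + 0 = 16.6548
Step 2: Gradient step.
x_raw = 0.8868 - 0.05*20.6416 = -0.1453
y_raw = 1.3879 - 0.05*16.6548 = 0.5552
Step 3: Project onto [-3, 1].
x_proj = clip(-0.1453) = -0.1453
y_proj = clip(0.5552) = 0.5552
Step 4: Evaluate f.
f(-0.1453, 0.5552) = 0.5231


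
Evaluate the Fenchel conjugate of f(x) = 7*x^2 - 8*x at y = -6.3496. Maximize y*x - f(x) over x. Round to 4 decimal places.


f*(y) = sup_x {y*x - a*x^2 - b*x} = sup_x {(y-b)*x - a*x^2}
FOC: (y - b) - 2a*x = 0 => x* = (y - b)/(2a)
x* = (-6.3496 + 8)/(2*7) = 0.1179
f*(-6.3496) = (y-b)^2/(4a) = (-6.3496 + 8)^2/(4*7)
= 2.7238/28 = 0.0973


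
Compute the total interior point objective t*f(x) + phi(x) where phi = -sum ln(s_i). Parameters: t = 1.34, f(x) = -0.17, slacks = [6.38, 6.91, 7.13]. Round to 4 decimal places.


Step 1: Compute log-barrier.
ln values: [1.8532, 1.933, 1.9643]
phi = -(1.8532 + 1.933 + 1.9643) = -5.7504
Step 2: Compute augmented objective.
t*f(x) = 1.34*-0.17 = -0.2278
Total = -0.2278 - 5.7504 = -5.9782


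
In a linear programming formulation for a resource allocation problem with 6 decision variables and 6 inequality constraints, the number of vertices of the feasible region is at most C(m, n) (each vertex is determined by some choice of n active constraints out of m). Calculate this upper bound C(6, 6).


Each vertex corresponds to some choice of n active constraints out of m, so the number of vertices is at most C(m, n) = m! / (n!(m-n)!).
m = 6, n = 6
Numerator: 6 * 5 * 4 * 3 * 2 * 1
Denominator: 6! = 720
C(6, 6) = 1


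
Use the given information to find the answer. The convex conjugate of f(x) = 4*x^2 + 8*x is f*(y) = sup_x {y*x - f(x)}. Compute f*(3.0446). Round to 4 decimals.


f*(y) = sup_x {y*x - a*x^2 - b*x} = sup_x {(y-b)*x - a*x^2}
FOC: (y - b) - 2a*x = 0 => x* = (y - b)/(2a)
x* = (3.0446 - 8)/(2*4) = -0.6194
f*(3.0446) = (y-b)^2/(4a) = (3.0446 - 8)^2/(4*4)
= 24.556/16 = 1.5347


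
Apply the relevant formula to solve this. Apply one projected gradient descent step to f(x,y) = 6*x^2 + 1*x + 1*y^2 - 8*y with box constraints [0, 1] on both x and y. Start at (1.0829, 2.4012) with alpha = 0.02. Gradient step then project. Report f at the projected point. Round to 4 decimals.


Step 1: Compute gradient at (1.0829, 2.4012).
grad_x = 2*6*1.0829 + 1 = 13.9948
grad_y = 2*1*2.4012 - 8 = -3.1976
Step 2: Gradient step.
x_raw = 1.0829 - 0.02*13.9948 = 0.803
y_raw = 2.4012 - 0.02*-3.1976 = 2.4652
Step 3: Project onto [0, 1].
x_proj = clip(0.803) = 0.803
y_proj = clip(2.4652) = 1.0
Step 4: Evaluate f.
f(0.803, 1.0) = -2.3281


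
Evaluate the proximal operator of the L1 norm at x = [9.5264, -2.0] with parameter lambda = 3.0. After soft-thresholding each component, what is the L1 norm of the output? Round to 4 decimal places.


Soft-thresholding with lambda = 3.0:
prox(9.5264) = sign(9.5264)*max(|9.5264| - 3.0, 0) = 6.5264
prox(-2.0) = sign(-2.0)*max(|-2.0| - 3.0, 0) = 0.0
prox(x) = [6.5264, 0.0]
||prox(x)||_1 = 6.5264 + 0.0 = 6.5264


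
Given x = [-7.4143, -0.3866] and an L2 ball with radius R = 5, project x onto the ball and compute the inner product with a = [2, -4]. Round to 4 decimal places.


Step 1: Compute ||x|| (intermediates to 6 decimals).
||x|| = sqrt((-7.4143)^2 + (-0.3866)^2) = 7.424372
Step 2: Project.
Since ||x|| > R, scale = R/||x|| = 5/7.424372 = 0.673458, proj(x) = scale * x
proj(x) = [-4.99322, -0.260359]
Step 3: Dot product.
a^T * proj(x) = 2*(-4.99322) - 4*(-0.260359) = -8.945


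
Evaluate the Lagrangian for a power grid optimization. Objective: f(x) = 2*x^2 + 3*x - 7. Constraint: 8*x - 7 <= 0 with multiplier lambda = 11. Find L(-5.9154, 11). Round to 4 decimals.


Step 1: Evaluate f(x).
f(-5.9154) = 2*(-5.9154)^2 + 3*(-5.9154) - 7 = 45.2377
Step 2: Evaluate g(x).
g(-5.9154) = 8*-5.9154 - 7 = -54.3232
Step 3: Compute Lagrangian.
L = 45.2377 + 11*-54.3232 = -552.3175


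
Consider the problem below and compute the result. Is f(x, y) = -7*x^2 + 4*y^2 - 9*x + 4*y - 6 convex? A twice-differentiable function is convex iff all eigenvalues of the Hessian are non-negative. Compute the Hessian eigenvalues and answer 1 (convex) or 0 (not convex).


The Hessian of f(x,y) = -7*x^2 + 4*y^2 - 9*x + 4*y - 6 is:
H = [[-14, 0], [0, 8]]
Trace = -14 + 8 = -6
Determinant = -14*8 - (0)^2 = -112
Discriminant = (-6)^2 - 4*-112 = 484.0
Eigenvalues: lambda_1 = -14.0, lambda_2 = 8.0
The function is not convex.

0


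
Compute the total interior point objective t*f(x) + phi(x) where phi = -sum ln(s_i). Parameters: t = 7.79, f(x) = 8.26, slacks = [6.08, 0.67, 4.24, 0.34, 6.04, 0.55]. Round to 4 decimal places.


Step 1: Compute log-barrier.
ln values: [1.805, -0.4005, 1.4446, -1.0788, 1.7984, -0.5978]
phi = -(1.805 - 0.4005 + 1.4446 - 1.0788 + 1.7984 - 0.5978) = -2.9708
Step 2: Compute augmented objective.
t*f(x) = 7.79*8.26 = 64.3454
Total = 64.3454 - 2.9708 = 61.3746


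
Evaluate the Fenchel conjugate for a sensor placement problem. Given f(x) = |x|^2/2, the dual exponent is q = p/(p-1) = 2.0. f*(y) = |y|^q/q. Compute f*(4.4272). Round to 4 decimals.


The conjugate exponent q satisfies 1/p + 1/q = 1.
p = 2, so q = 2/(2 - 1) = 2.0
|y|^q = 4.4272^2.0 = 19.6001
f*(4.4272) = 19.6001 / 2.0 = 9.8


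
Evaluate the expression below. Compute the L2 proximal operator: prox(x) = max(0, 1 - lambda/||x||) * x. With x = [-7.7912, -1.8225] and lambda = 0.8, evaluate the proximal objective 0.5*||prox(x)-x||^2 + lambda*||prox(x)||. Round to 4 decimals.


Step 1: Compute ||x||.
||x|| = 8.0015
Step 2: Compute scaling factor.
scale = max(0, 1 - 0.8/8.0015) = 0.9
Step 3: prox(x) = [-7.0122, -1.6403]
||prox(x)|| = 7.2015
Step 4: Proximal objective.
0.5*||prox-x||^2 = 0.32
lambda*||prox|| = 5.7612
Total = 6.0812


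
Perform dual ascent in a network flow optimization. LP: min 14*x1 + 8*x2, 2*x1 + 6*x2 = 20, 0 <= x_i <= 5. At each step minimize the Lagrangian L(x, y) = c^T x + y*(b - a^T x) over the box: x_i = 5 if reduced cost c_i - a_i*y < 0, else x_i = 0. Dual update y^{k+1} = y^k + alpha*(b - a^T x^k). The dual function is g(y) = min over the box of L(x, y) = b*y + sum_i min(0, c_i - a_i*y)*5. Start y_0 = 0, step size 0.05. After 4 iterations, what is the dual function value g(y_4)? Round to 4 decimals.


Dual ascent for LP: min 14*x1 + 8*x2, 2*x1 + 6*x2 = 20, 0 <= x_i <= 5
Step 1: y^k = 0.0, reduced costs: (14.0, 8.0)
  x^k = (0.0, 0.0), subgradient = b - a^T x = 20.0
  y^{k+1} = 0.0 + 0.05*20.0 = 1.0
Step 2: y^k = 1.0, reduced costs: (12.0, 2.0)
  x^k = (0.0, 0.0), subgradient = b - a^T x = 20.0
  y^{k+1} = 1.0 + 0.05*20.0 = 2.0
Step 3: y^k = 2.0, reduced costs: (10.0, -4.0)
  x^k = (0.0, 5.0), subgradient = b - a^T x = -10.0
  y^{k+1} = 2.0 + 0.05*-10.0 = 1.5
Step 4: y^k = 1.5, reduced costs: (11.0, -1.0)
  x^k = (0.0, 5.0), subgradient = b - a^T x = -10.0
  y^{k+1} = 1.5 + 0.05*-10.0 = 1.0
Dual objective at y_4 = 1.0: reduced costs (12.0, 2.0), box minimizer x = (0.0, 0.0)
g(y_4) = b*y + (c1 - a1*y)*x1 + (c2 - a2*y)*x2 = 20*1.0 + 12.0*0.0 + 2.0*0.0 = 20.0 + 0.0 + 0.0 = 20.0


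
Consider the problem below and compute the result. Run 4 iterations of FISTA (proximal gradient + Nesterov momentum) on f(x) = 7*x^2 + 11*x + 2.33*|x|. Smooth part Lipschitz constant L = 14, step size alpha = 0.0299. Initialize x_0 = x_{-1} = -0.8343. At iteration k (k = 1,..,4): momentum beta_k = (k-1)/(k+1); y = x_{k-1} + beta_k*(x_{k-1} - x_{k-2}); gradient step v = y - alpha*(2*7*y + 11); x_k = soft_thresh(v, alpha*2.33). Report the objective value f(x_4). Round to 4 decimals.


FISTA on f(x) = 7*x^2 + 11*x + 2.33*|x|
L = 14, alpha = 0.0299
Iteration 1: beta = 0.0, y = -0.8343 + 0.0*(-0.8343 + 0.8343) = -0.8343
  grad(y) = -0.6802, v = y - alpha*grad = -0.814
  prox(v) = soft_thresh(-0.814, 0.0697) = -0.7443
Iteration 2: beta = 0.3333, y = -0.7443 + 0.3333*(-0.7443 + 0.8343) = -0.7143
  grad(y) = 0.9999, v = y - alpha*grad = -0.7442
  prox(v) = soft_thresh(-0.7442, 0.0697) = -0.6745
Iteration 3: beta = 0.5, y = -0.6745 + 0.5*(-0.6745 + 0.7443) = -0.6396
  grad(y) = 2.0451, v = y - alpha*grad = -0.7008
  prox(v) = soft_thresh(-0.7008, 0.0697) = -0.6311
Iteration 4: beta = 0.6, y = -0.6311 + 0.6*(-0.6311 + 0.6745) = -0.6051
  grad(y) = 2.5289, v = y - alpha*grad = -0.6807
  prox(v) = soft_thresh(-0.6807, 0.0697) = -0.611
f(x_4) = 7*(-0.611)^2 + 11*(-0.611) + 2.33*|-0.611| = -2.6841


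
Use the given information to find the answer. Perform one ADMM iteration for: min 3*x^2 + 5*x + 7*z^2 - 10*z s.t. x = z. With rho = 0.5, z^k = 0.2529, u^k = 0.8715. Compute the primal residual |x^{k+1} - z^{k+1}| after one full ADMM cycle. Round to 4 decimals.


ADMM iteration with rho = 0.5, z^k = 0.2529, u^k = 0.8715
Step 1: x-update.
Minimize 3*x^2 + 5*x + (0.5/2)*(x - 0.2529 + 0.8715)^2
FOC: (2*3 + 0.5)*x = -5 + 0.5*(0.2529 - 0.8715)
x^{k+1} = -0.8168
Step 2: z-update.
Minimize 7*z^2 - 10*z + (0.5/2)*(-0.8168 - z + 0.8715)^2
FOC: (2*7 + 0.5)*z = 10 + 0.5*(-0.8168 + 0.8715)
z^{k+1} = 0.6915
Step 3: u-update.
u^{k+1} = 0.8715 - 0.8168 - 0.6915 = -0.6369
Step 4: Primal residual = |-0.8168 - 0.6915| = 1.5084


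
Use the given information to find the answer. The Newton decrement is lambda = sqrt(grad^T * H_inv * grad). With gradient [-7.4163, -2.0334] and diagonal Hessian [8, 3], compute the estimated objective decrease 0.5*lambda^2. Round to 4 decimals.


Step 1: H is diagonal, so H^(-1) * g = [-0.927, -0.6778].
Step 2: g^T H^(-1) g = sum_i g_i^2 / H_ii
  = (-7.4163)^2/8 + (-2.0334)^2/3
  = 6.8752 + 1.3782 = 8.2534
Step 3: Objective decrease = 0.5 * g^T H^(-1) g = 4.1267


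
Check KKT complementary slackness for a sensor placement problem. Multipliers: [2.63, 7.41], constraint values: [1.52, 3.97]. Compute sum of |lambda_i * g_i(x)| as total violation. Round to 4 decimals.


KKT complementary slackness check:
lambda_1 * g_1 = 2.63 * 1.52 = 3.9976
lambda_2 * g_2 = 7.41 * 3.97 = 29.4177
Total violation = 3.9976 + 29.4177 = 33.4153


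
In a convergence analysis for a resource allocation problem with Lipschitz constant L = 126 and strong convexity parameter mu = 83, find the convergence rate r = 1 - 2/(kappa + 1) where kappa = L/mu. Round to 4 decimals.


Step 1: Compute the condition number.
kappa = L/mu = 126/83 = 1.5181
Step 2: Compute the convergence rate.
r = 1 - 2/(kappa + 1) = 1 - 2*mu/(L + mu) = (L - mu)/(L + mu) = 43/209 = 0.2057


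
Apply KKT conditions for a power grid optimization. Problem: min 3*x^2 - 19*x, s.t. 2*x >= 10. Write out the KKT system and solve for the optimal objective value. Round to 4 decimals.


Step 1: Try lambda = 0 (constraint inactive).
x_unc = 19/(2*3) = 3.1667
Check: 2*3.1667 = 6.3334 < 10 -- violated!
Step 2: Constraint must be active: 2*x = 10
x* = 10/2 = 5.0
lambda = (2*3*5.0 - 19)/2 = 5.5
Step 3: Compute optimal value.
f(x*) = 3*5.0^2 - 19*5.0 = -20.0


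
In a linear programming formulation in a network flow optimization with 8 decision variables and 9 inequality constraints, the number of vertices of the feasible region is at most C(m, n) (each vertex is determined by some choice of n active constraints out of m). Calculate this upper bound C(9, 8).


Each vertex corresponds to some choice of n active constraints out of m, so the number of vertices is at most C(m, n) = m! / (n!(m-n)!).
m = 9, n = 8
Numerator: 9 * 8 * 7 * 6 * 5 * 4 * 3 * 2
Denominator: 8! = 40320
C(9, 8) = 9


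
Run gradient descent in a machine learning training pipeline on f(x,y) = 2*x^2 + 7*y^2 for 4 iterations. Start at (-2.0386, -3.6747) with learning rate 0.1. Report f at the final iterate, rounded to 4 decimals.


Gradient descent on f(x,y) = 2*x^2 + 7*y^2.
Starting point: (-2.0386, -3.6747), alpha = 0.1
Step 1: grad_x = 2*2*-2.0386 = -8.1544, grad_y = 2*7*-3.6747 = -51.4458
  x_1 = -2.0386 - 0.1*-8.1544 = -1.2232
  y_1 = -3.6747 - 0.1*-51.4458 = 1.4699
Step 2: grad_x = 2*2*-1.2232 = -4.8926, grad_y = 2*7*1.4699 = 20.5783
  x_2 = -1.2232 - 0.1*-4.8926 = -0.7339
  y_2 = 1.4699 - 0.1*20.5783 = -0.588
Step 3: grad_x = 2*2*-0.7339 = -2.9356, grad_y = 2*7*-0.588 = -8.2313
  x_3 = -0.7339 - 0.1*-2.9356 = -0.4403
  y_3 = -0.588 - 0.1*-8.2313 = 0.2352
Step 4: grad_x = 2*2*-0.4403 = -1.7614, grad_y = 2*7*0.2352 = 3.2925
  x_4 = -0.4403 - 0.1*-1.7614 = -0.2642
  y_4 = 0.2352 - 0.1*3.2925 = -0.0941
f(-0.2642, -0.0941) = 2*(-0.2642)^2 + 7*(-0.0941)^2 = 0.2016


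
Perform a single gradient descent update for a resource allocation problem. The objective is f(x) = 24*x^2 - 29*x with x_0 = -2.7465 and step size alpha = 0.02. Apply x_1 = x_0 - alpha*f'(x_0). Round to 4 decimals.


We compute the gradient at x_0 and apply the update.
f'(x) = 48*x - 29
f'(-2.7465) = 48*-2.7465 - 29 = -160.832
x_1 = -2.7465 - 0.02*-160.832 = 0.4701


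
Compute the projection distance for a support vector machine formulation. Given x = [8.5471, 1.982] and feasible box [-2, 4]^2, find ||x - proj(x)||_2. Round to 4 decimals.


Project each component onto [-2, 4].
clip(8.5471) = 4.0, clip(1.982) = 1.982
Projection = [4.0, 1.982]
Squared diffs: [20.6761, 0.0]
Distance = sqrt(20.6761) = 4.5471


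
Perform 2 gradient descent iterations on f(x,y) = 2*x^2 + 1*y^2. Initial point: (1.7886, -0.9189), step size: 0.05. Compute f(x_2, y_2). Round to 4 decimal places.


Gradient descent on f(x,y) = 2*x^2 + 1*y^2.
Starting point: (1.7886, -0.9189), alpha = 0.05
Step 1: grad_x = 2*2*1.7886 = 7.1544, grad_y = 2*1*-0.9189 = -1.8378
  x_1 = 1.7886 - 0.05*7.1544 = 1.4309
  y_1 = -0.9189 - 0.05*-1.8378 = -0.827
Step 2: grad_x = 2*2*1.4309 = 5.7235, grad_y = 2*1*-0.827 = -1.654
  x_2 = 1.4309 - 0.05*5.7235 = 1.1447
  y_2 = -0.827 - 0.05*-1.654 = -0.7443
f(1.1447, -0.7443) = 2*1.1447^2 + 1*(-0.7443)^2 = 3.1747


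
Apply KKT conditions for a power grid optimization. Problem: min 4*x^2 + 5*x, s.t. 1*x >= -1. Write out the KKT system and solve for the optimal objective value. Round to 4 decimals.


Step 1: Try lambda = 0 (constraint inactive).
Stationarity: 2*4*x + 5 = 0
x* = -5/(2*4) = -0.625
Check constraint: 1*-0.625 = -0.625 >= -1 -- satisfied.
Step 2: Compute optimal value.
f(x*) = 4*(-0.625)^2 + 5*(-0.625) = -1.5625


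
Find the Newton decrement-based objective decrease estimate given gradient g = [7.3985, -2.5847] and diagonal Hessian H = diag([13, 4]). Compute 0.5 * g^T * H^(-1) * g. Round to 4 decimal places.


Step 1: H is diagonal, so H^(-1) * g = [0.5691, -0.6462].
Step 2: g^T H^(-1) g = sum_i g_i^2 / H_ii
  = (7.3985)^2/13 + (-2.5847)^2/4
  = 4.2106 + 1.6702 = 5.8808
Step 3: Objective decrease = 0.5 * g^T H^(-1) g = 2.9404


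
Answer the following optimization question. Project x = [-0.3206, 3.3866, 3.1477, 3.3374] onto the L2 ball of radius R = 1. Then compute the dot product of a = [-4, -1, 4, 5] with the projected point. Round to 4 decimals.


Step 1: Compute ||x|| (intermediates to 6 decimals).
||x|| = sqrt((-0.3206)^2 + 3.3866^2 + 3.1477^2 + 3.3374^2) = 5.711226
Step 2: Project.
Since ||x|| > R, scale = R/||x|| = 1/5.711226 = 0.175094, proj(x) = scale * x
proj(x) = [-0.056135, 0.592973, 0.551143, 0.584359]
Step 3: Dot product.
a^T * proj(x) = -4*(-0.056135) - 1*0.592973 + 4*0.551143 + 5*0.584359 = 4.7579


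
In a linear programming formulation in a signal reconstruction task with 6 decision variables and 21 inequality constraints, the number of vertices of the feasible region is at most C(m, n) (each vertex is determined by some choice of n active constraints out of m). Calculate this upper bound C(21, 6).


Each vertex corresponds to some choice of n active constraints out of m, so the number of vertices is at most C(m, n) = m! / (n!(m-n)!).
m = 21, n = 6
Numerator: 21 * 20 * 19 * 18 * 17 * 16
Denominator: 6! = 720
C(21, 6) = 54264


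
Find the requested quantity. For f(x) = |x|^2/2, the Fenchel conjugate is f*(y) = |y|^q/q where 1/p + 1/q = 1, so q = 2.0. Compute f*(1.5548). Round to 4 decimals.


The conjugate exponent q satisfies 1/p + 1/q = 1.
p = 2, so q = 2/(2 - 1) = 2.0
|y|^q = 1.5548^2.0 = 2.4174
f*(1.5548) = 2.4174 / 2.0 = 1.2087


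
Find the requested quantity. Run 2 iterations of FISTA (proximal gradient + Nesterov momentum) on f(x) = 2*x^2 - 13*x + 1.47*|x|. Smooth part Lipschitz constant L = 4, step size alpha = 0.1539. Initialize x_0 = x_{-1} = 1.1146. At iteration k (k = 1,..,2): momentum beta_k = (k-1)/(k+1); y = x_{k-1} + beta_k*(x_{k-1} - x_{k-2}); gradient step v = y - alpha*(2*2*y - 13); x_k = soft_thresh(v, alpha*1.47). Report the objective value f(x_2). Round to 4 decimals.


FISTA on f(x) = 2*x^2 - 13*x + 1.47*|x|
L = 4, alpha = 0.1539
Iteration 1: beta = 0.0, y = 1.1146 + 0.0*(1.1146 - 1.1146) = 1.1146
  grad(y) = -8.5416, v = y - alpha*grad = 2.4292
  prox(v) = soft_thresh(2.4292, 0.2262) = 2.2029
Iteration 2: beta = 0.3333, y = 2.2029 + 0.3333*(2.2029 - 1.1146) = 2.5657
  grad(y) = -2.7372, v = y - alpha*grad = 2.987
  prox(v) = soft_thresh(2.987, 0.2262) = 2.7607
f(x_2) = 2*2.7607^2 - 13*2.7607 + 1.47*|2.7607| = -16.588


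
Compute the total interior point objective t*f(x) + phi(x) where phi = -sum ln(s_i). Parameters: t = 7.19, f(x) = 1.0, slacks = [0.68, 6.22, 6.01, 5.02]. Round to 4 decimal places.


Step 1: Compute log-barrier.
ln values: [-0.3857, 1.8278, 1.7934, 1.6134]
phi = -(-0.3857 + 1.8278 + 1.7934 + 1.6134) = -4.849
Step 2: Compute augmented objective.
t*f(x) = 7.19*1.0 = 7.19
Total = 7.19 - 4.849 = 2.341


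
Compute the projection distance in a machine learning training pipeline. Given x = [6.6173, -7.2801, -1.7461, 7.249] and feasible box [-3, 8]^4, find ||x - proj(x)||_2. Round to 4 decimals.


Project each component onto [-3, 8].
clip(6.6173) = 6.6173, clip(-7.2801) = -3.0, clip(-1.7461) = -1.7461, clip(7.249) = 7.249
Projection = [6.6173, -3.0, -1.7461, 7.249]
Squared diffs: [0.0, 18.3193, 0.0, 0.0]
Distance = sqrt(18.3193) = 4.2801


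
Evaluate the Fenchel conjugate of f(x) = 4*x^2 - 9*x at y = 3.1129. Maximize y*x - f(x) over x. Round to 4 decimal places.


f*(y) = sup_x {y*x - a*x^2 - b*x} = sup_x {(y-b)*x - a*x^2}
FOC: (y - b) - 2a*x = 0 => x* = (y - b)/(2a)
x* = (3.1129 + 9)/(2*4) = 1.5141
f*(3.1129) = (y-b)^2/(4a) = (3.1129 + 9)^2/(4*4)
= 146.7223/16 = 9.1701


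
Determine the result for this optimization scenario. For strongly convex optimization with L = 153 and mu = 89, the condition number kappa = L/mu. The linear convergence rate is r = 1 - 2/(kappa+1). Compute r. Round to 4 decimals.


Step 1: Compute the condition number.
kappa = L/mu = 153/89 = 1.7191
Step 2: Compute the convergence rate.
r = 1 - 2/(kappa + 1) = 1 - 2*mu/(L + mu) = (L - mu)/(L + mu) = 64/242 = 0.2645


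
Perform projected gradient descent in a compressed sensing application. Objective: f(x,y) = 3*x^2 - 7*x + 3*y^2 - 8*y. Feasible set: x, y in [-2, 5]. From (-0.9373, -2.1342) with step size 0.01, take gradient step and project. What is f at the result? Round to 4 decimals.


Step 1: Compute gradient at (-0.9373, -2.1342).
grad_x = 2*3*-0.9373 - 7 = -12.6238
grad_y = 2*3*-2.1342 - 8 = -20.8052
Step 2: Gradient step.
x_raw = -0.9373 - 0.01*-12.6238 = -0.8111
y_raw = -2.1342 - 0.01*-20.8052 = -1.9261
Step 3: Project onto [-2, 5].
x_proj = clip(-0.8111) = -0.8111
y_proj = clip(-1.9261) = -1.9261
Step 4: Evaluate f.
f(-0.8111, -1.9261) = 34.1902


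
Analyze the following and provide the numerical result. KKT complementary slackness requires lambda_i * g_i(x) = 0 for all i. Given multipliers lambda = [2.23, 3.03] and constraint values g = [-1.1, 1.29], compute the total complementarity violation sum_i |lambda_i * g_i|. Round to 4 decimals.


KKT complementary slackness check:
lambda_1 * g_1 = 2.23 * -1.1 = -2.453
lambda_2 * g_2 = 3.03 * 1.29 = 3.9087
Total violation = 2.453 + 3.9087 = 6.3617


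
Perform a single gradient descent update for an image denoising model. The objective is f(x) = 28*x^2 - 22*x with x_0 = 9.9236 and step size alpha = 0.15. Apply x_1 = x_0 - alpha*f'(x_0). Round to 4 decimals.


We compute the gradient at x_0 and apply the update.
f'(x) = 56*x - 22
f'(9.9236) = 56*9.9236 - 22 = 533.7216
x_1 = 9.9236 - 0.15*533.7216 = -70.1346


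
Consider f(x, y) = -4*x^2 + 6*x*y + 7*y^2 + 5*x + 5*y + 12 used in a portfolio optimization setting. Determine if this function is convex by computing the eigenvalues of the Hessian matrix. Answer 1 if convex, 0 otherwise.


The Hessian of f(x,y) = -4*x^2 + 6*x*y + 7*y^2 + 5*x + 5*y + 12 is:
H = [[-8, 6], [6, 14]]
Trace = -8 + 14 = 6
Determinant = -8*14 - (6)^2 = -148
Discriminant = (6)^2 - 4*-148 = 628.0
Eigenvalues: lambda_1 = -9.53, lambda_2 = 15.53
The function is not convex.

0


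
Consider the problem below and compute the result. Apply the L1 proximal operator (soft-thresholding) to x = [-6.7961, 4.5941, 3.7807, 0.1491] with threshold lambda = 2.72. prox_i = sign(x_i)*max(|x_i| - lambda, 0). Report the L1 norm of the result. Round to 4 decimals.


Soft-thresholding with lambda = 2.72:
prox(-6.7961) = sign(-6.7961)*max(|-6.7961| - 2.72, 0) = -4.0761
prox(4.5941) = sign(4.5941)*max(|4.5941| - 2.72, 0) = 1.8741
prox(3.7807) = sign(3.7807)*max(|3.7807| - 2.72, 0) = 1.0607
prox(0.1491) = sign(0.1491)*max(|0.1491| - 2.72, 0) = 0.0
prox(x) = [-4.0761, 1.8741, 1.0607, 0.0]
||prox(x)||_1 = 4.0761 + 1.8741 + 1.0607 + 0.0 = 7.0109


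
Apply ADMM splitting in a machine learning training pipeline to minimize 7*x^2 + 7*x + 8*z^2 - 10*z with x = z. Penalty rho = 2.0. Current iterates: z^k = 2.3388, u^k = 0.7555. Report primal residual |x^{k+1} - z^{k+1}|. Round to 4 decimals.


ADMM iteration with rho = 2.0, z^k = 2.3388, u^k = 0.7555
Step 1: x-update.
Minimize 7*x^2 + 7*x + (2.0/2)*(x - 2.3388 + 0.7555)^2
FOC: (2*7 + 2.0)*x = -7 + 2.0*(2.3388 - 0.7555)
x^{k+1} = -0.2396
Step 2: z-update.
Minimize 8*z^2 - 10*z + (2.0/2)*(-0.2396 - z + 0.7555)^2
FOC: (2*8 + 2.0)*z = 10 + 2.0*(-0.2396 + 0.7555)
z^{k+1} = 0.6129
Step 3: u-update.
u^{k+1} = 0.7555 - 0.2396 - 0.6129 = -0.097
Step 4: Primal residual = |-0.2396 - 0.6129| = 0.8525


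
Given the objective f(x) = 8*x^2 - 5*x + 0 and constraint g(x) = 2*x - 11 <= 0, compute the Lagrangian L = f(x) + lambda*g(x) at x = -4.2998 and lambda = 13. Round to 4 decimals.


Step 1: Evaluate f(x).
f(-4.2998) = 8*(-4.2998)^2 - 5*(-4.2998) + 0 = 169.4052
Step 2: Evaluate g(x).
g(-4.2998) = 2*-4.2998 - 11 = -19.5996
Step 3: Compute Lagrangian.
L = 169.4052 + 13*-19.5996 = -85.3896


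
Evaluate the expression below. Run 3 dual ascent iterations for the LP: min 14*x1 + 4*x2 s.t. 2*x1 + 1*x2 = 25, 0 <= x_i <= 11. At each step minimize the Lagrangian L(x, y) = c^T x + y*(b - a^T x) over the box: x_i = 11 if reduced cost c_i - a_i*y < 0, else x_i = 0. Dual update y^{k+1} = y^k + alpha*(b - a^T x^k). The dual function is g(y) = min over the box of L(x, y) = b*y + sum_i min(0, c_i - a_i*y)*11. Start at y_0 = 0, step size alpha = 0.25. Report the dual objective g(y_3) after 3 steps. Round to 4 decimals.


Dual ascent for LP: min 14*x1 + 4*x2, 2*x1 + 1*x2 = 25, 0 <= x_i <= 11
Step 1: y^k = 0.0, reduced costs: (14.0, 4.0)
  x^k = (0.0, 0.0), subgradient = b - a^T x = 25.0
  y^{k+1} = 0.0 + 0.25*25.0 = 6.25
Step 2: y^k = 6.25, reduced costs: (1.5, -2.25)
  x^k = (0.0, 11.0), subgradient = b - a^T x = 14.0
  y^{k+1} = 6.25 + 0.25*14.0 = 9.75
Step 3: y^k = 9.75, reduced costs: (-5.5, -5.75)
  x^k = (11.0, 11.0), subgradient = b - a^T x = -8.0
  y^{k+1} = 9.75 + 0.25*-8.0 = 7.75
Dual objective at y_3 = 7.75: reduced costs (-1.5, -3.75), box minimizer x = (11.0, 11.0)
g(y_3) = b*y + (c1 - a1*y)*x1 + (c2 - a2*y)*x2 = 25*7.75 + (-1.5)*11.0 + (-3.75)*11.0 = 193.75 - 16.5 - 41.25 = 136.0


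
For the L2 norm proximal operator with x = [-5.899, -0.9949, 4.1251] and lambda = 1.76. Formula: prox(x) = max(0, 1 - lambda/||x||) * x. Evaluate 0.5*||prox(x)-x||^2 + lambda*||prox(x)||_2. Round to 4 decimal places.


Step 1: Compute ||x||.
||x|| = 7.2667
Step 2: Compute scaling factor.
scale = max(0, 1 - 1.76/7.2667) = 0.7578
Step 3: prox(x) = [-4.4703, -0.7539, 3.126]
||prox(x)|| = 5.5067
Step 4: Proximal objective.
0.5*||prox-x||^2 = 1.5488
lambda*||prox|| = 9.6918
Total = 11.2405


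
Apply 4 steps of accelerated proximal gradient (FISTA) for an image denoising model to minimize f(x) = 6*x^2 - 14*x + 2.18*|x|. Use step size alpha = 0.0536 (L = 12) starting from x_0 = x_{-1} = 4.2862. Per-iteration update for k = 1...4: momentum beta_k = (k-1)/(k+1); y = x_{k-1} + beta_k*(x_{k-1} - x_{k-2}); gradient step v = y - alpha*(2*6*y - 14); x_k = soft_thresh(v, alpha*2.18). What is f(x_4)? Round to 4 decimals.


FISTA on f(x) = 6*x^2 - 14*x + 2.18*|x|
L = 12, alpha = 0.0536
Iteration 1: beta = 0.0, y = 4.2862 + 0.0*(4.2862 - 4.2862) = 4.2862
  grad(y) = 37.4344, v = y - alpha*grad = 2.2797
  prox(v) = soft_thresh(2.2797, 0.1168) = 2.1629
Iteration 2: beta = 0.3333, y = 2.1629 + 0.3333*(2.1629 - 4.2862) = 1.4551
  grad(y) = 3.4611, v = y - alpha*grad = 1.2696
  prox(v) = soft_thresh(1.2696, 0.1168) = 1.1527
Iteration 3: beta = 0.5, y = 1.1527 + 0.5*(1.1527 - 2.1629) = 0.6477
  grad(y) = -6.2281, v = y - alpha*grad = 0.9815
  prox(v) = soft_thresh(0.9815, 0.1168) = 0.8646
Iteration 4: beta = 0.6, y = 0.8646 + 0.6*(0.8646 - 1.1527) = 0.6918
  grad(y) = -5.6986, v = y - alpha*grad = 0.9972
  prox(v) = soft_thresh(0.9972, 0.1168) = 0.8804
f(x_4) = 6*0.8804^2 - 14*0.8804 + 2.18*|0.8804| = -5.7557


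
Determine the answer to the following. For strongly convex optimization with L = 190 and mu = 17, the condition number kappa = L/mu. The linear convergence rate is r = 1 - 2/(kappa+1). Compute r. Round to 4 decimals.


Step 1: Compute the condition number.
kappa = L/mu = 190/17 = 11.1765
Step 2: Compute the convergence rate.
r = 1 - 2/(kappa + 1) = 1 - 2*mu/(L + mu) = (L - mu)/(L + mu) = 173/207 = 0.8357


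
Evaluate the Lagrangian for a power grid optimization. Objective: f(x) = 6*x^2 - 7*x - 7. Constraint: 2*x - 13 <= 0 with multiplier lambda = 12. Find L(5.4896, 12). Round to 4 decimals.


Step 1: Evaluate f(x).
f(5.4896) = 6*5.4896^2 - 7*5.4896 - 7 = 135.387
Step 2: Evaluate g(x).
g(5.4896) = 2*5.4896 - 13 = -2.0208
Step 3: Compute Lagrangian.
L = 135.387 + 12*-2.0208 = 111.1374


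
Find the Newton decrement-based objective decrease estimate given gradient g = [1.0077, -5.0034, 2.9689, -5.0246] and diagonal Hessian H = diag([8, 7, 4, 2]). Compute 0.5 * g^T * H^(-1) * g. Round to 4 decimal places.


Step 1: H is diagonal, so H^(-1) * g = [0.126, -0.7148, 0.7422, -2.5123].
Step 2: g^T H^(-1) g = sum_i g_i^2 / H_ii
  = (1.0077)^2/8 + (-5.0034)^2/7 + (2.9689)^2/4 + (-5.0246)^2/2
  = 0.1269 + 3.5763 + 2.2036 + 12.6233 = 18.5301
Step 3: Objective decrease = 0.5 * g^T H^(-1) g = 9.2651


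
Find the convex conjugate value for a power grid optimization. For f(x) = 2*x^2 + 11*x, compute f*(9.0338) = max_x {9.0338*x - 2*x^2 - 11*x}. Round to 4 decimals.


f*(y) = sup_x {y*x - a*x^2 - b*x} = sup_x {(y-b)*x - a*x^2}
FOC: (y - b) - 2a*x = 0 => x* = (y - b)/(2a)
x* = (9.0338 - 11)/(2*2) = -0.4916
f*(9.0338) = (y-b)^2/(4a) = (9.0338 - 11)^2/(4*2)
= 3.8659/8 = 0.4832


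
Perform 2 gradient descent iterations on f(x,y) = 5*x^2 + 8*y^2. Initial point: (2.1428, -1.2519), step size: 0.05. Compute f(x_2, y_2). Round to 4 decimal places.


Gradient descent on f(x,y) = 5*x^2 + 8*y^2.
Starting point: (2.1428, -1.2519), alpha = 0.05
Step 1: grad_x = 2*5*2.1428 = 21.428, grad_y = 2*8*-1.2519 = -20.0304
  x_1 = 2.1428 - 0.05*21.428 = 1.0714
  y_1 = -1.2519 - 0.05*-20.0304 = -0.2504
Step 2: grad_x = 2*5*1.0714 = 10.714, grad_y = 2*8*-0.2504 = -4.0061
  x_2 = 1.0714 - 0.05*10.714 = 0.5357
  y_2 = -0.2504 - 0.05*-4.0061 = -0.0501
f(0.5357, -0.0501) = 5*0.5357^2 + 8*(-0.0501)^2 = 1.4549


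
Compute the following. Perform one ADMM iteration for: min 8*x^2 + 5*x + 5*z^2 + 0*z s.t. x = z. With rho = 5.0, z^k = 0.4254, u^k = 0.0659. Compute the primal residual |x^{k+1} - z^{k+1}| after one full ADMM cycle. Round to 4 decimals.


ADMM iteration with rho = 5.0, z^k = 0.4254, u^k = 0.0659
Step 1: x-update.
Minimize 8*x^2 + 5*x + (5.0/2)*(x - 0.4254 + 0.0659)^2
FOC: (2*8 + 5.0)*x = -5 + 5.0*(0.4254 - 0.0659)
x^{k+1} = -0.1525
Step 2: z-update.
Minimize 5*z^2 + 0*z + (5.0/2)*(-0.1525 - z + 0.0659)^2
FOC: (2*5 + 5.0)*z = 0 + 5.0*(-0.1525 + 0.0659)
z^{k+1} = -0.0289
Step 3: u-update.
u^{k+1} = 0.0659 - 0.1525 + 0.0289 = -0.0577
Step 4: Primal residual = |-0.1525 + 0.0289| = 0.1236


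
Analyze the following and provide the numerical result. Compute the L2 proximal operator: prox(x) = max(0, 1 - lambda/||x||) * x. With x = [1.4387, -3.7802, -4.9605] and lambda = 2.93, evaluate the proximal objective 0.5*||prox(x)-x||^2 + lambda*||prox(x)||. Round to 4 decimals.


Step 1: Compute ||x||.
||x|| = 6.4005
Step 2: Compute scaling factor.
scale = max(0, 1 - 2.93/6.4005) = 0.5422
Step 3: prox(x) = [0.7801, -2.0497, -2.6897]
||prox(x)|| = 3.4705
Step 4: Proximal objective.
0.5*||prox-x||^2 = 4.2925
lambda*||prox|| = 10.1686
Total = 14.461


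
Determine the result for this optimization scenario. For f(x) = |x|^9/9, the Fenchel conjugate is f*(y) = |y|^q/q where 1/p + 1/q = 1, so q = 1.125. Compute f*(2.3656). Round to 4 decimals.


The conjugate exponent q satisfies 1/p + 1/q = 1.
p = 9, so q = 9/(9 - 1) = 1.125
|y|^q = 2.3656^1.125 = 2.6344
f*(2.3656) = 2.6344 / 1.125 = 2.3417


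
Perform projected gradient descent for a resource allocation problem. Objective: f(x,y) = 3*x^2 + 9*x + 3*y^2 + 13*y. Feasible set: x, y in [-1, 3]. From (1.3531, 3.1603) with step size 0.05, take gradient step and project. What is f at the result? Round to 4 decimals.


Step 1: Compute gradient at (1.3531, 3.1603).
grad_x = 2*3*1.3531 + 9 = 17.1186
grad_y = 2*3*3.1603 + 13 = 31.9618
Step 2: Gradient step.
x_raw = 1.3531 - 0.05*17.1186 = 0.4972
y_raw = 3.1603 - 0.05*31.9618 = 1.5622
Step 3: Project onto [-1, 3].
x_proj = clip(0.4972) = 0.4972
y_proj = clip(1.5622) = 1.5622
Step 4: Evaluate f.
f(0.4972, 1.5622) = 32.8463


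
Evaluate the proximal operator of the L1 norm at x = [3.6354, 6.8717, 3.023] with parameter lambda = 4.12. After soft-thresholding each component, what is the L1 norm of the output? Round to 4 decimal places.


Soft-thresholding with lambda = 4.12:
prox(3.6354) = sign(3.6354)*max(|3.6354| - 4.12, 0) = 0.0
prox(6.8717) = sign(6.8717)*max(|6.8717| - 4.12, 0) = 2.7517
prox(3.023) = sign(3.023)*max(|3.023| - 4.12, 0) = 0.0
prox(x) = [0.0, 2.7517, 0.0]
||prox(x)||_1 = 0.0 + 2.7517 + 0.0 = 2.7517


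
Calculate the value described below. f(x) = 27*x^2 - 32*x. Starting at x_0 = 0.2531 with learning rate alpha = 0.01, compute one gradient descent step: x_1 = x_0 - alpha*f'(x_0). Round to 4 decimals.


We compute the gradient at x_0 and apply the update.
f'(x) = 54*x - 32
f'(0.2531) = 54*0.2531 - 32 = -18.3326
x_1 = 0.2531 - 0.01*-18.3326 = 0.4364


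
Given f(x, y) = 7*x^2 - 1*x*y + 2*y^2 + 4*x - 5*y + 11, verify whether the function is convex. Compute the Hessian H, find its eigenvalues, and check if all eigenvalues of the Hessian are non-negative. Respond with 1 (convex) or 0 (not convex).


The Hessian of f(x,y) = 7*x^2 - 1*x*y + 2*y^2 + 4*x - 5*y + 11 is:
H = [[14, -1], [-1, 4]]
Trace = 14 + 4 = 18
Determinant = 14*4 - (-1)^2 = 55
Discriminant = (18)^2 - 4*55 = 104.0
Eigenvalues: lambda_1 = 3.901, lambda_2 = 14.099
The function is convex.

1
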